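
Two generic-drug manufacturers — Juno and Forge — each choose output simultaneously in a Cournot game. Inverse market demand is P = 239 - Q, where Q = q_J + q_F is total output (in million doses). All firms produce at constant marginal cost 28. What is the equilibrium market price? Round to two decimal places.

98.33

Each firm earns π_i = (239 - Q)q_i - 28q_i.
First-order condition (treating rivals' output as given): 211 - 2q_i - q_j = 0.
With identical firms every q_j equals q_i, so q_j = q_i and 211 = 3q_i, giving q_i = 211/3.
Total output Q = 422/3, so price P = 239 - 422/3 = 295/3.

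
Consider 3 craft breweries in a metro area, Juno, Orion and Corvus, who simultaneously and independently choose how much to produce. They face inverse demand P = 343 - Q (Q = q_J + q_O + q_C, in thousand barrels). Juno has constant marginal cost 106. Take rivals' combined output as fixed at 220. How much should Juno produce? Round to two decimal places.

With rivals' combined output fixed at 220, Juno's profit is π_J = (343 - 220 - q_J)q_J - (106q_J) = (123 - q_J)q_J - (106q_J).
∂π_J/∂q_J = 17 - 2q_J = 0, so q_J = 17/2.

8.50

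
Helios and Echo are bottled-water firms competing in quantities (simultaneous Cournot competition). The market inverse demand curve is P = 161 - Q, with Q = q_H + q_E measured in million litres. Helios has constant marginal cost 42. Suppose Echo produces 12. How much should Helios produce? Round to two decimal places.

With the rival's output fixed at 12, Helios's profit is π_H = (161 - 12 - q_H)q_H - (42q_H) = (149 - q_H)q_H - (42q_H).
∂π_H/∂q_H = 107 - 2q_H = 0, so q_H = 107/2.

53.50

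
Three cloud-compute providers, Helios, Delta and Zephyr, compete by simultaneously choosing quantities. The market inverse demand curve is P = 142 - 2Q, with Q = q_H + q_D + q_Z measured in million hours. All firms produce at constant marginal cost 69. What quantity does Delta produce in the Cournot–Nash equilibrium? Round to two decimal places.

A representative firm's profit is π_i = q_i(142 - 2Q) - 69q_i.
Setting ∂π_i/∂q_i = 0 with rivals' quantities fixed: 73 - 4q_i - 2·Σ_{j≠i} q_j = 0.
By symmetry each firm produces the same amount; substituting Σ_{j≠i} q_j = 2q_i yields q_i = 73/8.

9.13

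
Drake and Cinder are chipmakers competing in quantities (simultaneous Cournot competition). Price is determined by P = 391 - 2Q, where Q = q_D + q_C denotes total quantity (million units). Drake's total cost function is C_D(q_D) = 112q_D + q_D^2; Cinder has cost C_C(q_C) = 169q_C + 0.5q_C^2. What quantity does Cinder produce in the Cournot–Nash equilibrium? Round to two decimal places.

Drake's profit: π_D = (391 - 2Q)q_D - (112q_D + q_D²). Setting ∂π_D/∂q_D = 0: 279 - 6q_D - 2(q_C) = 0.
Cinder's profit: π_C = (391 - 2Q)q_C - (169q_C + (1/2)q_C²). Setting ∂π_C/∂q_C = 0: 222 - 5q_C - 2(q_D) = 0.
Rearranging gives the reaction functions q_D = (279 - 2q_C)/6 and q_C = (222 - 2q_D)/5.
Solving the pair: q_D = 951/26, q_C = 387/13.

29.77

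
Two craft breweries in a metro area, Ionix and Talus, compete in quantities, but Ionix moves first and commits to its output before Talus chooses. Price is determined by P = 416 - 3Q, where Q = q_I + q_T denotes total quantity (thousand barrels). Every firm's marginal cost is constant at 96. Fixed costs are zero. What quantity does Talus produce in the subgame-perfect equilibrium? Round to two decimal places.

Solve by backward induction. Given q_I, the follower Talus maximises π_T = (416 - 3q_I - 3q_T)q_T - 96q_T.
Follower FOC: 320 - 3q_I - 6q_T = 0, so q_T(q_I) = (320 - 3q_I)/6.
Ionix substitutes q_T(q_I) into its own profit: π_I = q_I(416 - 3q_I - (320 - 3q_I)/2) - 96q_I = (256 - (3/2)q_I)q_I - 96q_I.
Leader FOC: 160 - 3q_I = 0, so q_I = 160/3.
Then q_T = (320 - 3·(160/3))/6 = 80/3.

26.67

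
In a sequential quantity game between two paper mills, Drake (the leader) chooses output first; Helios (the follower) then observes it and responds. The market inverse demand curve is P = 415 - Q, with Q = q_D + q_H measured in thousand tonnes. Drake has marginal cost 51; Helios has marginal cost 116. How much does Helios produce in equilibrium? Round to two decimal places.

The follower Helios best-responds to any q_D: π_H = (415 - Q)q_H - 116q_H.
Follower FOC: 299 - q_D - 2q_H = 0, so q_H(q_D) = (299 - q_D)/2.
The leader anticipates this reaction. Substituting into P = 415 - Q gives P = 531/2 - (1/2)q_D, so π_D = (531/2 - (1/2)q_D)q_D - 51q_D.
The leader's first-order condition 429/2 - q_D = 0 yields q_D = 429/2.
Then q_H = (299 - 429/2)/2 = 169/4.

42.25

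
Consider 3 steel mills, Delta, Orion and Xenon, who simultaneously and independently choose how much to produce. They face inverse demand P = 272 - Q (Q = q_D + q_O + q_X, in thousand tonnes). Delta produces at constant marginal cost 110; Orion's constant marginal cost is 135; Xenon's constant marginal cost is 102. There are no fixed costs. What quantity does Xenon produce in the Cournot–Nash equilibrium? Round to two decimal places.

52.75

Delta's profit: π_D = (272 - Q)q_D - (110q_D). Setting ∂π_D/∂q_D = 0: 162 - 2q_D - (q_O + q_X) = 0.
Orion's first-order condition: 137 - 2q_O - (q_D + q_X) = 0.
Xenon's profit: π_X = (272 - Q)q_X - (102q_X). Setting ∂π_X/∂q_X = 0: 170 - 2q_X - (q_D + q_O) = 0.
Adding the 3 conditions: 469 − 2Q − 2Q = 0, i.e. Q = 469/4.
Back-substituting: q_D = (162 − 469/4) = 179/4, q_O = (137 − 469/4) = 79/4, q_X = (170 − 469/4) = 211/4.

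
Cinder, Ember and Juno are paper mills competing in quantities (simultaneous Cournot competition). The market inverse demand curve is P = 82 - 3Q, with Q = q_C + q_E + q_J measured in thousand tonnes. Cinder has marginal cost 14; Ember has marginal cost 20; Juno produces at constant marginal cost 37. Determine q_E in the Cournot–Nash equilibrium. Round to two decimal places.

6.08

Cinder's profit: π_C = (82 - 3Q)q_C - (14q_C). Setting ∂π_C/∂q_C = 0: 68 - 6q_C - 3(q_E + q_J) = 0.
Ember's profit: π_E = (82 - 3Q)q_E - (20q_E). Setting ∂π_E/∂q_E = 0: 62 - 6q_E - 3(q_C + q_J) = 0.
Juno's first-order condition: 45 - 6q_J - 3(q_C + q_E) = 0.
Adding the 3 conditions: 175 − 6Q − 6Q = 0, i.e. Q = 175/12.
Back-substituting: q_C = (68 − 175/4)/3 = 97/12, q_E = (62 − 175/4)/3 = 73/12, q_J = (45 − 175/4)/3 = 5/12.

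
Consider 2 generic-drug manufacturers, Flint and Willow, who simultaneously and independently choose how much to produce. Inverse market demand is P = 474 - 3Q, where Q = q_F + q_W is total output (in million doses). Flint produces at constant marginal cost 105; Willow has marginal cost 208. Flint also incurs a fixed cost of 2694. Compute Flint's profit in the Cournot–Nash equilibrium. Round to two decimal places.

Flint's profit: π_F = (474 - 3Q)q_F - (105q_F). Setting ∂π_F/∂q_F = 0: 369 - 6q_F - 3(q_W) = 0.
Willow's first-order condition: 266 - 6q_W - 3(q_F) = 0.
Best responses: q_F = (369 - 3q_W)/6, q_W = (266 - 3q_F)/6.
Solving the pair: q_F = 472/9, q_W = 163/9.
Price P = 474 - 3·(635/9) = 787/3.
Flint's profit: (787/3 - 105)·(472/9) - 2694 = 5557.2593.

5557.26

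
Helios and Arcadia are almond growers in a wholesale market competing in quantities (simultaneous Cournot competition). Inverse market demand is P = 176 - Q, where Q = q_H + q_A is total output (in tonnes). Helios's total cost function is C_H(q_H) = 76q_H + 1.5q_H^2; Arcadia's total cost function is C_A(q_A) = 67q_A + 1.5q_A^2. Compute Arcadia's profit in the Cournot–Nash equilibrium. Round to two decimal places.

Helios's profit: π_H = (176 - Q)q_H - (76q_H + (3/2)q_H²). Setting ∂π_H/∂q_H = 0: 100 - 5q_H - (q_A) = 0.
Arcadia's first-order condition: 109 - 5q_A - (q_H) = 0.
So q_H = (100 - q_A)/5 and q_A = (109 - q_H)/5.
Substituting one into the other gives q_H = 391/24 and q_A = 445/24.
Price P = 176 - 209/6 = 847/6.
Arcadia's profit: (847/6)·(445/24) - 67·(445/24) - (3/2)(445/24)² = 859.4835.

859.48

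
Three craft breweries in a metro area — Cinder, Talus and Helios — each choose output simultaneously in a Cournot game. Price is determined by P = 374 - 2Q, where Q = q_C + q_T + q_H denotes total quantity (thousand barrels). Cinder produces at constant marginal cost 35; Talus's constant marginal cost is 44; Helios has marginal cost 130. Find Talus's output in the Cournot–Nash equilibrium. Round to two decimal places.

50.88

Cinder's profit: π_C = (374 - 2Q)q_C - (35q_C). Setting ∂π_C/∂q_C = 0: 339 - 4q_C - 2(q_T + q_H) = 0.
Talus's first-order condition: 330 - 4q_T - 2(q_C + q_H) = 0.
Helios's first-order condition: 244 - 4q_H - 2(q_C + q_T) = 0.
Adding the 3 conditions: 913 − 4Q − 4Q = 0, i.e. Q = 913/8.
Back-substituting: q_C = (339 − 913/4)/2 = 443/8, q_T = (330 − 913/4)/2 = 407/8, q_H = (244 − 913/4)/2 = 63/8.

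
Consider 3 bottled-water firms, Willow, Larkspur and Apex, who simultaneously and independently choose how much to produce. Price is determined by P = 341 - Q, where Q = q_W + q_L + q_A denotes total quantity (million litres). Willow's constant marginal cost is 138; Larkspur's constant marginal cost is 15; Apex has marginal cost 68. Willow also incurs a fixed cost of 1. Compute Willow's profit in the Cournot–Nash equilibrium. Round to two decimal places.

Willow's profit: π_W = (341 - Q)q_W - (138q_W). Setting ∂π_W/∂q_W = 0: 203 - 2q_W - (q_L + q_A) = 0.
Larkspur's profit: π_L = (341 - Q)q_L - (15q_L). Setting ∂π_L/∂q_L = 0: 326 - 2q_L - (q_W + q_A) = 0.
Apex's first-order condition: 273 - 2q_A - (q_W + q_L) = 0.
Summing all 3 equations gives 802 − 4Q = 0, hence Q = 401/2.
Back-substituting: q_W = (203 − 401/2) = 5/2, q_L = (326 − 401/2) = 251/2, q_A = (273 − 401/2) = 145/2.
Price P = 341 - 401/2 = 281/2.
Willow's profit: (281/2 - 138)·(5/2) - 1 = 21/4.

5.25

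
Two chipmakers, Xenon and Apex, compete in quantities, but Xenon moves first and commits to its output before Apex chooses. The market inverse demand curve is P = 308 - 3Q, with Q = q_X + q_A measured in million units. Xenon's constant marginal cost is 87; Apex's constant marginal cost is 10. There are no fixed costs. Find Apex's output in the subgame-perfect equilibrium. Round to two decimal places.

The follower Apex best-responds to any q_X: π_A = (308 - 3Q)q_A - 10q_A.
∂π_A/∂q_A = 298 - 3q_X - 6q_A = 0 gives the reaction function q_A = (298 - 3q_X)/6.
Xenon substitutes q_A(q_X) into its own profit: π_X = q_X(308 - 3q_X - (298 - 3q_X)/2) - 87q_X = (159 - (3/2)q_X)q_X - 87q_X.
The leader's first-order condition 72 - 3q_X = 0 yields q_X = 24.
Then q_A = (298 - 3·24)/6 = 113/3.

37.67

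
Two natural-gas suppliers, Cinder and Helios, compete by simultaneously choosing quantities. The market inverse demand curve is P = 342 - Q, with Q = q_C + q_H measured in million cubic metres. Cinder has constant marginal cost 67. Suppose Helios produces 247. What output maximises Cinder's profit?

14

With the rival's output fixed at 247, Cinder's profit is π_C = (342 - 247 - q_C)q_C - (67q_C) = (95 - q_C)q_C - (67q_C).
∂π_C/∂q_C = 28 - 2q_C = 0, so q_C = 14.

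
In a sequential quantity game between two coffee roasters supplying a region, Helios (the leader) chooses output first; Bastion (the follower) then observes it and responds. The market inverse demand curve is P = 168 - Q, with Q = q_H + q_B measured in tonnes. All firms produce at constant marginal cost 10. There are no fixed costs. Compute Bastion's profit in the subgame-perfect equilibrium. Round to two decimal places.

The follower Bastion best-responds to any q_H: π_B = (168 - Q)q_B - 10q_B.
Setting the follower's marginal profit to zero, 158 - q_H - 2q_B = 0, i.e. q_B = (158 - q_H)/2.
Helios substitutes q_B(q_H) into its own profit: π_H = q_H(168 - q_H - (158 - q_H)/2) - 10q_H = (89 - (1/2)q_H)q_H - 10q_H.
The leader's first-order condition 79 - q_H = 0 yields q_H = 79.
Then q_B = (158 - 79)/2 = 79/2.
Price P = 168 - 237/2 = 99/2.
Bastion's profit: (99/2 - 10)·(79/2) = 1560.2500.

1560.25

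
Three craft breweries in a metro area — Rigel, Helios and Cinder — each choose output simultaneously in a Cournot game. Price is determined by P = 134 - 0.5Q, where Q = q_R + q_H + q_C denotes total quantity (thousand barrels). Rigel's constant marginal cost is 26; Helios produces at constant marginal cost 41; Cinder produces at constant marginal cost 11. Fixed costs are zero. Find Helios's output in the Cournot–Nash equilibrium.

Rigel's profit: π_R = (134 - 0.5Q)q_R - (26q_R). Setting ∂π_R/∂q_R = 0: 108 - q_R - (1/2)(q_H + q_C) = 0.
Helios's first-order condition: 93 - q_H - (1/2)(q_R + q_C) = 0.
Cinder's profit: π_C = (134 - 0.5Q)q_C - (11q_C). Setting ∂π_C/∂q_C = 0: 123 - q_C - (1/2)(q_R + q_H) = 0.
Adding the 3 conditions: 324 − Q − Q = 0, i.e. Q = 162.
Back-substituting: q_R = (108 − 81)/(1/2) = 54, q_H = (93 − 81)/(1/2) = 24, q_C = (123 − 81)/(1/2) = 84.

24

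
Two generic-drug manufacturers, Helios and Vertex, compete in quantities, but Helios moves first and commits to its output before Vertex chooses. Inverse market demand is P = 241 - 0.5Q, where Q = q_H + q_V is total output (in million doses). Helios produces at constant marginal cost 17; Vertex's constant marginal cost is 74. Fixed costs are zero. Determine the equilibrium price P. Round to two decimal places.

87.25

The follower Vertex best-responds to any q_H: π_V = (241 - 0.5Q)q_V - 74q_V.
Setting the follower's marginal profit to zero, 167 - (1/2)q_H - q_V = 0, i.e. q_V = (167 - (1/2)q_H).
Helios substitutes q_V(q_H) into its own profit: π_H = q_H(241 - (1/2)q_H - (167 - (1/2)q_H)/2) - 17q_H = (315/2 - (1/4)q_H)q_H - 17q_H.
The leader's first-order condition 281/2 - (1/2)q_H = 0 yields q_H = 281.
Then q_V = (167 - (1/2)·281) = 53/2.
Total output Q = 615/2, so price P = 241 - (1/2)·(615/2) = 349/4.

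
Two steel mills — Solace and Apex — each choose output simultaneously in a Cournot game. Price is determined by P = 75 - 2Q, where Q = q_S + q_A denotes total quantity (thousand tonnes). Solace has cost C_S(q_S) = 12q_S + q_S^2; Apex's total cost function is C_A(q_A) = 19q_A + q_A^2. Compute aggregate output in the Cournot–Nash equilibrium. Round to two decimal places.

Solace's profit: π_S = (75 - 2Q)q_S - (12q_S + q_S²). Setting ∂π_S/∂q_S = 0: 63 - 6q_S - 2(q_A) = 0.
Apex's first-order condition: 56 - 6q_A - 2(q_S) = 0.
Best responses: q_S = (63 - 2q_A)/6, q_A = (56 - 2q_S)/6.
Solving the pair: q_S = 133/16, q_A = 105/16.
Total output Q = 133/16 + 105/16 = 119/8.

14.88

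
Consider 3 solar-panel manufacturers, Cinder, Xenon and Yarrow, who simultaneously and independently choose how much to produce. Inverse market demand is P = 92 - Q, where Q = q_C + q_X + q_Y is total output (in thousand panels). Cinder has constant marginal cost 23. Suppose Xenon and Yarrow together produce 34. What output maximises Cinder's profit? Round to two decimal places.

17.50

With rivals' combined output fixed at 34, Cinder's profit is π_C = (92 - 34 - q_C)q_C - (23q_C) = (58 - q_C)q_C - (23q_C).
∂π_C/∂q_C = 35 - 2q_C = 0, so q_C = 35/2.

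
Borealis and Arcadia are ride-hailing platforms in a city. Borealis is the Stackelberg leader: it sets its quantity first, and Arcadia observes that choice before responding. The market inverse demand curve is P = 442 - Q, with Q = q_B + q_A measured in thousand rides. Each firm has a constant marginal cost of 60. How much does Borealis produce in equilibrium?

Solve by backward induction. Given q_B, the follower Arcadia maximises π_A = (442 - q_B - q_A)q_A - 60q_A.
Follower FOC: 382 - q_B - 2q_A = 0, so q_A(q_B) = (382 - q_B)/2.
The leader anticipates this reaction. Substituting into P = 442 - Q gives P = 251 - (1/2)q_B, so π_B = (251 - (1/2)q_B)q_B - 60q_B.
The leader's first-order condition 191 - q_B = 0 yields q_B = 191.
Then q_A = (382 - 191)/2 = 191/2.

191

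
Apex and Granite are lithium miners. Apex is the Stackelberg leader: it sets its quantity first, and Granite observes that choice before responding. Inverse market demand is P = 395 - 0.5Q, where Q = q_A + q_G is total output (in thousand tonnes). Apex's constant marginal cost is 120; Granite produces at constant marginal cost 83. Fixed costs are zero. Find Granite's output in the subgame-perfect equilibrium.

Solve by backward induction. Given q_A, the follower Granite maximises π_G = (395 - (1/2)q_A - (1/2)q_G)q_G - 83q_G.
Follower FOC: 312 - (1/2)q_A - q_G = 0, so q_G(q_A) = (312 - (1/2)q_A).
Apex substitutes q_G(q_A) into its own profit: π_A = q_A(395 - (1/2)q_A - (312 - (1/2)q_A)/2) - 120q_A = (239 - (1/4)q_A)q_A - 120q_A.
Leader FOC: 119 - (1/2)q_A = 0, so q_A = 238.
Then q_G = (312 - (1/2)·238) = 193.

193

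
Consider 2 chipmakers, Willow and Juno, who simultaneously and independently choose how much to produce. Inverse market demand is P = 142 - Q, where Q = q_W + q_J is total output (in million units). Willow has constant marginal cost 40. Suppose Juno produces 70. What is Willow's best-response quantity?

With the rival's output fixed at 70, Willow's profit is π_W = (142 - 70 - q_W)q_W - (40q_W) = (72 - q_W)q_W - (40q_W).
∂π_W/∂q_W = 32 - 2q_W = 0, so q_W = 16.

16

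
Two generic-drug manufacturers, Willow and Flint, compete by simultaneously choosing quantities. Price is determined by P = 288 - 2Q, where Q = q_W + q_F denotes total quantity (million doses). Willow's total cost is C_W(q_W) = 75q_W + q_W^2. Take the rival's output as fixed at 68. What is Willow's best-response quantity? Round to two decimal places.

With the rival's output fixed at 68, Willow's profit is π_W = (288 - 2·68 - 2q_W)q_W - (75q_W + q_W²) = (152 - 2q_W)q_W - (75q_W + q_W²).
∂π_W/∂q_W = 77 - 6q_W = 0, so q_W = 77/6.

12.83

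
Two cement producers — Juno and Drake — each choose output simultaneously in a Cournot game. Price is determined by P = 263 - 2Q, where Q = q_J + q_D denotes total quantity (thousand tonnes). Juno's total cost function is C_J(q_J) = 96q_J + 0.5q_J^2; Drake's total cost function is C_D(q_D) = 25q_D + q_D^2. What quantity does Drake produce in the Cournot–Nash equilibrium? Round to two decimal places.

32.92

Juno's profit: π_J = (263 - 2Q)q_J - (96q_J + (1/2)q_J²). Setting ∂π_J/∂q_J = 0: 167 - 5q_J - 2(q_D) = 0.
Drake's first-order condition: 238 - 6q_D - 2(q_J) = 0.
Best responses: q_J = (167 - 2q_D)/5, q_D = (238 - 2q_J)/6.
Solving the pair: q_J = 263/13, q_D = 428/13.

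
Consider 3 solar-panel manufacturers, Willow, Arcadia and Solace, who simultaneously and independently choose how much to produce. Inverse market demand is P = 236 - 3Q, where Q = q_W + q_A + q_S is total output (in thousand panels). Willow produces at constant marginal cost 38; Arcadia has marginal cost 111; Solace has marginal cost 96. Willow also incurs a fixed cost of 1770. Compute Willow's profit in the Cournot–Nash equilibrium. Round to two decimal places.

485.02

Willow's profit: π_W = (236 - 3Q)q_W - (38q_W). Setting ∂π_W/∂q_W = 0: 198 - 6q_W - 3(q_A + q_S) = 0.
Arcadia's first-order condition: 125 - 6q_A - 3(q_W + q_S) = 0.
Solace's profit: π_S = (236 - 3Q)q_S - (96q_S). Setting ∂π_S/∂q_S = 0: 140 - 6q_S - 3(q_W + q_A) = 0.
Adding the 3 conditions: 463 − 6Q − 6Q = 0, i.e. Q = 463/12.
Back-substituting: q_W = (198 − 463/4)/3 = 329/12, q_A = (125 − 463/4)/3 = 37/12, q_S = (140 − 463/4)/3 = 97/12.
Price P = 236 - 3·(463/12) = 481/4.
Willow's profit: (481/4 - 38)·(329/12) - 1770 = 485.0208.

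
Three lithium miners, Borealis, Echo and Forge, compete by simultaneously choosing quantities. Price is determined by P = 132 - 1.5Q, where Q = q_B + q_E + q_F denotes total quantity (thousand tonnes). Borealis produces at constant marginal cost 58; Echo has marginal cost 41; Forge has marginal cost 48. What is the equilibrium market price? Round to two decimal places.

69.75

Borealis's profit: π_B = (132 - 1.5Q)q_B - (58q_B). Setting ∂π_B/∂q_B = 0: 74 - 3q_B - (3/2)(q_E + q_F) = 0.
Echo's profit: π_E = (132 - 1.5Q)q_E - (41q_E). Setting ∂π_E/∂q_E = 0: 91 - 3q_E - (3/2)(q_B + q_F) = 0.
Forge's first-order condition: 84 - 3q_F - (3/2)(q_B + q_E) = 0.
Adding the 3 first-order conditions: 249 − 6Q = 0, so Q = 83/2.
Back-substituting: q_B = (74 − 249/4)/(3/2) = 47/6, q_E = (91 − 249/4)/(3/2) = 115/6, q_F = (84 − 249/4)/(3/2) = 29/2.
Total output Q = 83/2, so price P = 132 - (3/2)·(83/2) = 279/4.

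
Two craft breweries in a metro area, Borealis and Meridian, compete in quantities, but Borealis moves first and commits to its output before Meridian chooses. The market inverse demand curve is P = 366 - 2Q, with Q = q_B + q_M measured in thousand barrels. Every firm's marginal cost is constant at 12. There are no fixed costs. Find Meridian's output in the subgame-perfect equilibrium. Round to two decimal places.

44.25

Solve by backward induction. Given q_B, the follower Meridian maximises π_M = (366 - 2q_B - 2q_M)q_M - 12q_M.
Setting the follower's marginal profit to zero, 354 - 2q_B - 4q_M = 0, i.e. q_M = (354 - 2q_B)/4.
The leader anticipates this reaction. Substituting into P = 366 - 2Q gives P = 189 - q_B, so π_B = (189 - q_B)q_B - 12q_B.
Leader FOC: 177 - 2q_B = 0, so q_B = 177/2.
Then q_M = (354 - 2·(177/2))/4 = 177/4.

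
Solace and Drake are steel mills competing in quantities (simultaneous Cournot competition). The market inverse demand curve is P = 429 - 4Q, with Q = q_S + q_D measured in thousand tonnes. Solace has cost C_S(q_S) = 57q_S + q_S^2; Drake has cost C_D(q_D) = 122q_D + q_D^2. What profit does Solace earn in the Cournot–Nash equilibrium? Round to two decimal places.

4400.56

Solace's profit: π_S = (429 - 4Q)q_S - (57q_S + q_S²). Setting ∂π_S/∂q_S = 0: 372 - 10q_S - 4(q_D) = 0.
Drake's profit: π_D = (429 - 4Q)q_D - (122q_D + q_D²). Setting ∂π_D/∂q_D = 0: 307 - 10q_D - 4(q_S) = 0.
Rearranging gives the reaction functions q_S = (372 - 4q_D)/10 and q_D = (307 - 4q_S)/10.
Substituting one into the other gives q_S = 89/3 and q_D = 113/6.
Price P = 429 - 4·(97/2) = 235.
Solace's profit: 235·(89/3) - 57·(89/3) - (89/3)² = 4400.5556.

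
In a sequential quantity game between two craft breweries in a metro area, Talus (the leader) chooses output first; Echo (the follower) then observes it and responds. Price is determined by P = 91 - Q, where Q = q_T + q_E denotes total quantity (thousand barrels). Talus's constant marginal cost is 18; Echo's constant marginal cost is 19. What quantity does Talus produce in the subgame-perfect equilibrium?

The follower Echo best-responds to any q_T: π_E = (91 - Q)q_E - 19q_E.
Follower FOC: 72 - q_T - 2q_E = 0, so q_E(q_T) = (72 - q_T)/2.
The leader anticipates this reaction. Substituting into P = 91 - Q gives P = 55 - (1/2)q_T, so π_T = (55 - (1/2)q_T)q_T - 18q_T.
Leader FOC: 37 - q_T = 0, so q_T = 37.
Then q_E = (72 - 37)/2 = 35/2.

37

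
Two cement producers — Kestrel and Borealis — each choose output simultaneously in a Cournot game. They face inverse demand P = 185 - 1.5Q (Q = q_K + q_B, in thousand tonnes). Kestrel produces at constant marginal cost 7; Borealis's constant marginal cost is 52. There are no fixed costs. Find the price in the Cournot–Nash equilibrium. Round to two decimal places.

81.33

Kestrel's profit: π_K = (185 - 1.5Q)q_K - (7q_K). Setting ∂π_K/∂q_K = 0: 178 - 3q_K - (3/2)(q_B) = 0.
Borealis's profit: π_B = (185 - 1.5Q)q_B - (52q_B). Setting ∂π_B/∂q_B = 0: 133 - 3q_B - (3/2)(q_K) = 0.
Best responses: q_K = (178 - (3/2)q_B)/3, q_B = (133 - (3/2)q_K)/3.
Solving the pair: q_K = 446/9, q_B = 176/9.
Total output Q = 622/9, so price P = 185 - (3/2)·(622/9) = 244/3.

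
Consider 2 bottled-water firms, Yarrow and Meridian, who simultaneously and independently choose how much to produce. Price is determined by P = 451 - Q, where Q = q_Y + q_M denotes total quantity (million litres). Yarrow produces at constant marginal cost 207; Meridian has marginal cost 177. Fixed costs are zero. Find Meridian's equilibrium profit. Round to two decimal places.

10268.44

Yarrow's profit: π_Y = (451 - Q)q_Y - (207q_Y). Setting ∂π_Y/∂q_Y = 0: 244 - 2q_Y - (q_M) = 0.
Meridian's first-order condition: 274 - 2q_M - (q_Y) = 0.
So q_Y = (244 - q_M)/2 and q_M = (274 - q_Y)/2.
Solving the pair: q_Y = 214/3, q_M = 304/3.
Price P = 451 - 518/3 = 835/3.
Meridian's profit: (835/3 - 177)·(304/3) = 10268.4444.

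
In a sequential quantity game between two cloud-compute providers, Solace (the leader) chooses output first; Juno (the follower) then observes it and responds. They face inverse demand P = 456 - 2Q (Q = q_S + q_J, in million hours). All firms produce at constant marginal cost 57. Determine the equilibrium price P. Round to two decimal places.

The follower Juno best-responds to any q_S: π_J = (456 - 2Q)q_J - 57q_J.
Follower FOC: 399 - 2q_S - 4q_J = 0, so q_J(q_S) = (399 - 2q_S)/4.
Solace substitutes q_J(q_S) into its own profit: π_S = q_S(456 - 2q_S - (399 - 2q_S)/2) - 57q_S = (513/2 - q_S)q_S - 57q_S.
The leader's first-order condition 399/2 - 2q_S = 0 yields q_S = 399/4.
Then q_J = (399 - 2·(399/4))/4 = 399/8.
Total output Q = 1197/8, so price P = 456 - 2·(1197/8) = 627/4.

156.75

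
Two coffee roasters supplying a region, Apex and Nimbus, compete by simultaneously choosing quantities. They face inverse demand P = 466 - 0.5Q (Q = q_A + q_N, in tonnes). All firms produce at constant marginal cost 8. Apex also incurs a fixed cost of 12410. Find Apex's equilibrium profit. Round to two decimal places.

A representative firm's profit is π_i = q_i(466 - 0.5Q) - 8q_i.
First-order condition (treating rivals' output as given): 458 - q_i - (1/2)q_j = 0.
By symmetry each firm produces the same amount; substituting q_j = q_i yields q_i = 458/(3/2) = 916/3.
Price P = 466 - (1/2)·(1832/3) = 482/3.
Apex's profit: (482/3 - 8)·(916/3) - 12410 = 34204.2222.

34204.22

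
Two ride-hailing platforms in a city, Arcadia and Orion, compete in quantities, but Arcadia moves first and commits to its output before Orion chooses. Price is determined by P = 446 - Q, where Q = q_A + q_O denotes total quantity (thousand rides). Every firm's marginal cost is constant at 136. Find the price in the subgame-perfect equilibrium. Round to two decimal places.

213.50

Solve by backward induction. Given q_A, the follower Orion maximises π_O = (446 - q_A - q_O)q_O - 136q_O.
Follower FOC: 310 - q_A - 2q_O = 0, so q_O(q_A) = (310 - q_A)/2.
Arcadia substitutes q_O(q_A) into its own profit: π_A = q_A(446 - q_A - (310 - q_A)/2) - 136q_A = (291 - (1/2)q_A)q_A - 136q_A.
Maximising: ∂π_A/∂q_A = 155 - q_A = 0, giving q_A = 155.
Then q_O = (310 - 155)/2 = 155/2.
Total output Q = 465/2, so price P = 446 - 465/2 = 427/2.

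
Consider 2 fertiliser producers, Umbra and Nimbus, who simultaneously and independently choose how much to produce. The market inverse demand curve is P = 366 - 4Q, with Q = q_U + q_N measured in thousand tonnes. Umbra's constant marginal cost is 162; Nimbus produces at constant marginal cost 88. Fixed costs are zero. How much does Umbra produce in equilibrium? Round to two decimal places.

Umbra's profit: π_U = (366 - 4Q)q_U - (162q_U). Setting ∂π_U/∂q_U = 0: 204 - 8q_U - 4(q_N) = 0.
Nimbus's first-order condition: 278 - 8q_N - 4(q_U) = 0.
So q_U = (204 - 4q_N)/8 and q_N = (278 - 4q_U)/8.
Substituting one into the other gives q_U = 65/6 and q_N = 88/3.

10.83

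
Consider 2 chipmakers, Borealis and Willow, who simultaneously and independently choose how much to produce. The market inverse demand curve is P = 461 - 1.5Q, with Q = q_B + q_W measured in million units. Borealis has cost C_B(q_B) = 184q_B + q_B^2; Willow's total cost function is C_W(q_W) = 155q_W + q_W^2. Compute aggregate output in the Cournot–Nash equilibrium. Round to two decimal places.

89.69

Borealis's profit: π_B = (461 - 1.5Q)q_B - (184q_B + q_B²). Setting ∂π_B/∂q_B = 0: 277 - 5q_B - (3/2)(q_W) = 0.
Willow's first-order condition: 306 - 5q_W - (3/2)(q_B) = 0.
Best responses: q_B = (277 - (3/2)q_W)/5, q_W = (306 - (3/2)q_B)/5.
Solving the pair: q_B = 40.7033, q_W = 48.9890.
Total output Q = 40.7033 + 48.9890 = 1166/13.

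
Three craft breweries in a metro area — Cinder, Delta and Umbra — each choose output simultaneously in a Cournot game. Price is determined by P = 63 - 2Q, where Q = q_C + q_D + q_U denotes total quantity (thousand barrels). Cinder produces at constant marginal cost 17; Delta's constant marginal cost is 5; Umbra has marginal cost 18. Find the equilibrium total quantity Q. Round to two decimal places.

Cinder's profit: π_C = (63 - 2Q)q_C - (17q_C). Setting ∂π_C/∂q_C = 0: 46 - 4q_C - 2(q_D + q_U) = 0.
Delta's first-order condition: 58 - 4q_D - 2(q_C + q_U) = 0.
Umbra's first-order condition: 45 - 4q_U - 2(q_C + q_D) = 0.
Adding the 3 conditions: 149 − 4Q − 4Q = 0, i.e. Q = 149/8.
Back-substituting: q_C = (46 − 149/4)/2 = 35/8, q_D = (58 − 149/4)/2 = 83/8, q_U = (45 − 149/4)/2 = 31/8.
Total output Q = 35/8 + 83/8 + 31/8 = 149/8.

18.63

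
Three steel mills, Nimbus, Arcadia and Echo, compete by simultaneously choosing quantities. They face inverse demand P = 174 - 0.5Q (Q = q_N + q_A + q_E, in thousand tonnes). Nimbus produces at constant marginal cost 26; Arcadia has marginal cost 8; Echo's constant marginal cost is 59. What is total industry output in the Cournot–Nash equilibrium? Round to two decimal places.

Nimbus's profit: π_N = (174 - 0.5Q)q_N - (26q_N). Setting ∂π_N/∂q_N = 0: 148 - q_N - (1/2)(q_A + q_E) = 0.
Arcadia's first-order condition: 166 - q_A - (1/2)(q_N + q_E) = 0.
Echo's profit: π_E = (174 - 0.5Q)q_E - (59q_E). Setting ∂π_E/∂q_E = 0: 115 - q_E - (1/2)(q_N + q_A) = 0.
Adding the 3 conditions: 429 − Q − Q = 0, i.e. Q = 429/2.
Back-substituting: q_N = (148 − 429/4)/(1/2) = 163/2, q_A = (166 − 429/4)/(1/2) = 235/2, q_E = (115 − 429/4)/(1/2) = 31/2.
Total output Q = 163/2 + 235/2 + 31/2 = 429/2.

214.50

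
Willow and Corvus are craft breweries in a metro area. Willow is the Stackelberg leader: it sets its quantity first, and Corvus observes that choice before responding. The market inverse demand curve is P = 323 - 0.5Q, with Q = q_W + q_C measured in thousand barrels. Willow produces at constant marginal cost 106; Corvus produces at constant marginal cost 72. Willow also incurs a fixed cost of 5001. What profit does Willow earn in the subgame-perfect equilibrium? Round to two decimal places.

Solve by backward induction. Given q_W, the follower Corvus maximises π_C = (323 - (1/2)q_W - (1/2)q_C)q_C - 72q_C.
Setting the follower's marginal profit to zero, 251 - (1/2)q_W - q_C = 0, i.e. q_C = (251 - (1/2)q_W).
The leader anticipates this reaction. Substituting into P = 323 - 0.5Q gives P = 395/2 - (1/4)q_W, so π_W = (395/2 - (1/4)q_W)q_W - 106q_W.
Leader FOC: 183/2 - (1/2)q_W = 0, so q_W = 183.
Then q_C = (251 - (1/2)·183) = 319/2.
Price P = 323 - (1/2)·(685/2) = 607/4.
Willow's profit: (607/4 - 106)·183 - 5001 = 3371.2500.

3371.25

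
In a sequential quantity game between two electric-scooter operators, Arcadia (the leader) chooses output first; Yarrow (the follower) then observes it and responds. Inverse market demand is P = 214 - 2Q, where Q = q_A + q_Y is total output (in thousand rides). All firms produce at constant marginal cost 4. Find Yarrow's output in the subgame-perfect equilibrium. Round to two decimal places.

Solve by backward induction. Given q_A, the follower Yarrow maximises π_Y = (214 - 2q_A - 2q_Y)q_Y - 4q_Y.
Follower FOC: 210 - 2q_A - 4q_Y = 0, so q_Y(q_A) = (210 - 2q_A)/4.
Arcadia substitutes q_Y(q_A) into its own profit: π_A = q_A(214 - 2q_A - (210 - 2q_A)/2) - 4q_A = (109 - q_A)q_A - 4q_A.
Maximising: ∂π_A/∂q_A = 105 - 2q_A = 0, giving q_A = 105/2.
Then q_Y = (210 - 2·(105/2))/4 = 105/4.

26.25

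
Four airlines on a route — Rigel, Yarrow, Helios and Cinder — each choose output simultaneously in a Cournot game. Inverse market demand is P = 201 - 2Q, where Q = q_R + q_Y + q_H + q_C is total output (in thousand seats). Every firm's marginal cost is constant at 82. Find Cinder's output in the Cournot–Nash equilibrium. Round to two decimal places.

11.90

A representative firm's profit is π_i = q_i(201 - 2Q) - 82q_i.
First-order condition (treating rivals' output as given): 119 - 4q_i - 2·Σ_{j≠i} q_j = 0.
With identical firms every q_j equals q_i, so Σ_{j≠i} q_j = 3q_i and 119 = 10q_i, giving q_i = 119/10.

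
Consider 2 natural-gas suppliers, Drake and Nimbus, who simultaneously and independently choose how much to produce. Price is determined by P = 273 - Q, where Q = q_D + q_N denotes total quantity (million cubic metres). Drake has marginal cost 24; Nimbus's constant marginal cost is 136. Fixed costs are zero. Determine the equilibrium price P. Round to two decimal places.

144.33

Drake's profit: π_D = (273 - Q)q_D - (24q_D). Setting ∂π_D/∂q_D = 0: 249 - 2q_D - (q_N) = 0.
Nimbus's profit: π_N = (273 - Q)q_N - (136q_N). Setting ∂π_N/∂q_N = 0: 137 - 2q_N - (q_D) = 0.
Rearranging gives the reaction functions q_D = (249 - q_N)/2 and q_N = (137 - q_D)/2.
Substituting one into the other gives q_D = 361/3 and q_N = 25/3.
Total output Q = 386/3, so price P = 273 - 386/3 = 433/3.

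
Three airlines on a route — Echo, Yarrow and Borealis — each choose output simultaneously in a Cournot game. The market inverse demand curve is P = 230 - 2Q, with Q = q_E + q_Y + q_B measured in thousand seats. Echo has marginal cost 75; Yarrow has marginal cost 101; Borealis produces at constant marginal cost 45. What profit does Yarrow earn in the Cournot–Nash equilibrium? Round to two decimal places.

69.03

Echo's profit: π_E = (230 - 2Q)q_E - (75q_E). Setting ∂π_E/∂q_E = 0: 155 - 4q_E - 2(q_Y + q_B) = 0.
Yarrow's profit: π_Y = (230 - 2Q)q_Y - (101q_Y). Setting ∂π_Y/∂q_Y = 0: 129 - 4q_Y - 2(q_E + q_B) = 0.
Borealis's first-order condition: 185 - 4q_B - 2(q_E + q_Y) = 0.
Summing all 3 equations gives 469 − 8Q = 0, hence Q = 469/8.
Back-substituting: q_E = (155 − 469/4)/2 = 151/8, q_Y = (129 − 469/4)/2 = 47/8, q_B = (185 − 469/4)/2 = 271/8.
Price P = 230 - 2·(469/8) = 451/4.
Yarrow's profit: (451/4 - 101)·(47/8) = 69.0313.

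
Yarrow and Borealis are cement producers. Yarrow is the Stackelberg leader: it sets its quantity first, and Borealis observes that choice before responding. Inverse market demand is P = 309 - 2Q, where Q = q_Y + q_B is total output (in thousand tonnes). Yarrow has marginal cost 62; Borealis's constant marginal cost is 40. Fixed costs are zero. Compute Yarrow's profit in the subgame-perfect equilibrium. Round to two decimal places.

Solve by backward induction. Given q_Y, the follower Borealis maximises π_B = (309 - 2q_Y - 2q_B)q_B - 40q_B.
Follower FOC: 269 - 2q_Y - 4q_B = 0, so q_B(q_Y) = (269 - 2q_Y)/4.
Yarrow substitutes q_B(q_Y) into its own profit: π_Y = q_Y(309 - 2q_Y - (269 - 2q_Y)/2) - 62q_Y = (349/2 - q_Y)q_Y - 62q_Y.
Maximising: ∂π_Y/∂q_Y = 225/2 - 2q_Y = 0, giving q_Y = 225/4.
Then q_B = (269 - 2·(225/4))/4 = 313/8.
Price P = 309 - 2·(763/8) = 473/4.
Yarrow's profit: (473/4 - 62)·(225/4) = 3164.0625.

3164.06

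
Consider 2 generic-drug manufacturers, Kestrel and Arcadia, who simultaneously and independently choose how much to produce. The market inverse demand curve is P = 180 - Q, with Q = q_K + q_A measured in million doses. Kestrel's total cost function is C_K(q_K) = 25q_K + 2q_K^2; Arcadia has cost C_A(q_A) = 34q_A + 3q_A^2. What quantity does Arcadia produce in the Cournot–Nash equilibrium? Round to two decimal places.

Kestrel's profit: π_K = (180 - Q)q_K - (25q_K + 2q_K²). Setting ∂π_K/∂q_K = 0: 155 - 6q_K - (q_A) = 0.
Arcadia's first-order condition: 146 - 8q_A - (q_K) = 0.
So q_K = (155 - q_A)/6 and q_A = (146 - q_K)/8.
Substituting one into the other gives q_K = 1094/47 and q_A = 721/47.

15.34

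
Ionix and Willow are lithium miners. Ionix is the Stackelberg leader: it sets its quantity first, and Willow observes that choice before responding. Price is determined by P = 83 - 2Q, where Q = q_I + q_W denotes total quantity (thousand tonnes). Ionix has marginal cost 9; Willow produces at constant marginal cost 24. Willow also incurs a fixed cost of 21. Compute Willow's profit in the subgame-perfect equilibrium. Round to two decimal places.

5.28

The follower Willow best-responds to any q_I: π_W = (83 - 2Q)q_W - 24q_W.
Follower FOC: 59 - 2q_I - 4q_W = 0, so q_W(q_I) = (59 - 2q_I)/4.
Ionix substitutes q_W(q_I) into its own profit: π_I = q_I(83 - 2q_I - (59 - 2q_I)/2) - 9q_I = (107/2 - q_I)q_I - 9q_I.
Leader FOC: 89/2 - 2q_I = 0, so q_I = 89/4.
Then q_W = (59 - 2·(89/4))/4 = 29/8.
Price P = 83 - 2·(207/8) = 125/4.
Willow's profit: (125/4 - 24)·(29/8) - 21 = 169/32.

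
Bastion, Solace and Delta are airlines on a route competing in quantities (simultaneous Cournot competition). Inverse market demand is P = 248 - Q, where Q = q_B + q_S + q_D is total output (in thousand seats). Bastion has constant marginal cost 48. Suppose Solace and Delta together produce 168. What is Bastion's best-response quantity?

With rivals' combined output fixed at 168, Bastion's profit is π_B = (248 - 168 - q_B)q_B - (48q_B) = (80 - q_B)q_B - (48q_B).
∂π_B/∂q_B = 32 - 2q_B = 0, so q_B = 16.

16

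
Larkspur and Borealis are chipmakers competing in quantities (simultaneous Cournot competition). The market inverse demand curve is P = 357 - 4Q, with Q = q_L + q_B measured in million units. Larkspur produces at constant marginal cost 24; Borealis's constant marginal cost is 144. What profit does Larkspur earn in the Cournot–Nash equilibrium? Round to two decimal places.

Larkspur's profit: π_L = (357 - 4Q)q_L - (24q_L). Setting ∂π_L/∂q_L = 0: 333 - 8q_L - 4(q_B) = 0.
Borealis's first-order condition: 213 - 8q_B - 4(q_L) = 0.
Rearranging gives the reaction functions q_L = (333 - 4q_B)/8 and q_B = (213 - 4q_L)/8.
Solving the pair: q_L = 151/4, q_B = 31/4.
Price P = 357 - 4·(91/2) = 175.
Larkspur's profit: (175 - 24)·(151/4) = 5700.2500.

5700.25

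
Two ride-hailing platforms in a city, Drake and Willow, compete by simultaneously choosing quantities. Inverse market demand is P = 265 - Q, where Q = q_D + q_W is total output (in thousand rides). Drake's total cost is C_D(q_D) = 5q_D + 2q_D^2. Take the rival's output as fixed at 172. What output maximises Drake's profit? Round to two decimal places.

With the rival's output fixed at 172, Drake's profit is π_D = (265 - 172 - q_D)q_D - (5q_D + 2q_D²) = (93 - q_D)q_D - (5q_D + 2q_D²).
∂π_D/∂q_D = 88 - 6q_D = 0, so q_D = 44/3.

14.67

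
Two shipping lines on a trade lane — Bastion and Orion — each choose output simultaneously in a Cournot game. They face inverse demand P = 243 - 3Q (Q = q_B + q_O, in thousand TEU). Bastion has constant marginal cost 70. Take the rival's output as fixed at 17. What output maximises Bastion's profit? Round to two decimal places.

With the rival's output fixed at 17, Bastion's profit is π_B = (243 - 3·17 - 3q_B)q_B - (70q_B) = (192 - 3q_B)q_B - (70q_B).
∂π_B/∂q_B = 122 - 6q_B = 0, so q_B = 61/3.

20.33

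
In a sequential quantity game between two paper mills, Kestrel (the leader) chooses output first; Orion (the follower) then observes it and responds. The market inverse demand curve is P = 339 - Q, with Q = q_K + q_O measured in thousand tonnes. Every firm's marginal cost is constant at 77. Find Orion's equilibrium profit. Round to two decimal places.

The follower Orion best-responds to any q_K: π_O = (339 - Q)q_O - 77q_O.
∂π_O/∂q_O = 262 - q_K - 2q_O = 0 gives the reaction function q_O = (262 - q_K)/2.
The leader anticipates this reaction. Substituting into P = 339 - Q gives P = 208 - (1/2)q_K, so π_K = (208 - (1/2)q_K)q_K - 77q_K.
Maximising: ∂π_K/∂q_K = 131 - q_K = 0, giving q_K = 131.
Then q_O = (262 - 131)/2 = 131/2.
Price P = 339 - 393/2 = 285/2.
Orion's profit: (285/2 - 77)·(131/2) = 4290.2500.

4290.25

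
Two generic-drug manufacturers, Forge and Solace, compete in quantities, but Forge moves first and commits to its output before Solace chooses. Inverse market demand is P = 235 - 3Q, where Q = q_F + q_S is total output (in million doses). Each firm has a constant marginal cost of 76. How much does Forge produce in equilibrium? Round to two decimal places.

Solve by backward induction. Given q_F, the follower Solace maximises π_S = (235 - 3q_F - 3q_S)q_S - 76q_S.
Follower FOC: 159 - 3q_F - 6q_S = 0, so q_S(q_F) = (159 - 3q_F)/6.
Forge substitutes q_S(q_F) into its own profit: π_F = q_F(235 - 3q_F - (159 - 3q_F)/2) - 76q_F = (311/2 - (3/2)q_F)q_F - 76q_F.
Maximising: ∂π_F/∂q_F = 159/2 - 3q_F = 0, giving q_F = 53/2.
Then q_S = (159 - 3·(53/2))/6 = 53/4.

26.50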